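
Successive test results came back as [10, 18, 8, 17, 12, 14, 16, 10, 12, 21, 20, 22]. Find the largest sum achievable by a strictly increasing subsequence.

Let S[i] be the best sum of a strictly increasing subsequence ending at i:
i:      1  2  3  4  5  6  7  8  9 10 11 12
a[i]:  10 18  8 17 12 14 16 10 12 21 20 22
S:     10 28  8 27 22 36 52 18 30 73 72 95
Maximum is 95 (e.g. 10 + 12 + 14 + 16 + 21 + 22).

95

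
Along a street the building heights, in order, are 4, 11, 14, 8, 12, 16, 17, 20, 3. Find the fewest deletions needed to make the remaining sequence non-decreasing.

3

Fewest deletions = n − (longest non-decreasing subsequence).
Patience tails:
4 → extends → [4]
11 → extends → [4, 11]
14 → extends → [4, 11, 14]
8 → replaces 11 → [4, 8, 14]
12 → replaces 14 → [4, 8, 12]
16 → extends → [4, 8, 12, 16]
17 → extends → [4, 8, 12, 16, 17]
20 → extends → [4, 8, 12, 16, 17, 20]
3 → replaces 4 → [3, 8, 12, 16, 17, 20]
Longest non-decreasing subsequence has length 6, so deletions = 9 − 6 = 3.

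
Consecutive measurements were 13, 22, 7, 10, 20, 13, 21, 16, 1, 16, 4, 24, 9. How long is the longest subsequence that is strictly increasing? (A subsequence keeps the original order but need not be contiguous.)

5

Let dp[i] be the length of the longest such subsequence ending at index i:
i:      1  2  3  4  5  6  7  8  9 10 11 12 13
a[i]:  13 22  7 10 20 13 21 16  1 16  4 24  9
dp:     1  2  1  2  3  3  4  4  1  4  2  5  3
Maximum dp value is 5.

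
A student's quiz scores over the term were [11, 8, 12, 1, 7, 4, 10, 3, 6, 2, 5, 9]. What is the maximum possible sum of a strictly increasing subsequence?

Let S[i] be the best sum of a strictly increasing subsequence ending at i:
i:      1  2  3  4  5  6  7  8  9 10 11 12
a[i]:  11  8 12  1  7  4 10  3  6  2  5  9
S:     11  8 23  1  8  5 18  4 11  3 10 20
Maximum is 23 (e.g. 11 + 12).

23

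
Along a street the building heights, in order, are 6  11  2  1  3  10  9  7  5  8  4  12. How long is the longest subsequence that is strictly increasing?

Track the smallest tail for each achievable length (strict):
6 → extends → [6]
11 → extends → [6, 11]
2 → replaces 6 → [2, 11]
1 → replaces 2 → [1, 11]
3 → replaces 11 → [1, 3]
10 → extends → [1, 3, 10]
9 → replaces 10 → [1, 3, 9]
7 → replaces 9 → [1, 3, 7]
5 → replaces 7 → [1, 3, 5]
8 → extends → [1, 3, 5, 8]
4 → replaces 5 → [1, 3, 4, 8]
12 → extends → [1, 3, 4, 8, 12]
Five tails, so the longest strictly increasing subsequence has length 5 (e.g. 2, 3, 7, 8, 12).

5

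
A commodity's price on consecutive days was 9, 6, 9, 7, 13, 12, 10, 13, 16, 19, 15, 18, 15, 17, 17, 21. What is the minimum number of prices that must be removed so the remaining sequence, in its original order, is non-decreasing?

Fewest deletions = n − (longest non-decreasing subsequence).
i:      1  2  3  4  5  6  7  8  9 10 11 12 13 14 15 16
a[i]:   9  6  9  7 13 12 10 13 16 19 15 18 15 17 17 21
dp:     1  1  2  2  3  3  3  4  5  6  5  6  6  7  8  9
max dp = 9, so deletions = 16 − 9 = 7.

7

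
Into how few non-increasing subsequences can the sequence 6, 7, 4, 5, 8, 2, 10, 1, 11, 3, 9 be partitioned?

The minimum number of non-increasing subsequences covering a sequence equals the length of its longest strictly increasing subsequence.
LIS length is 5 (e.g. 6, 7, 8, 10, 11), so 5 piles are needed.

5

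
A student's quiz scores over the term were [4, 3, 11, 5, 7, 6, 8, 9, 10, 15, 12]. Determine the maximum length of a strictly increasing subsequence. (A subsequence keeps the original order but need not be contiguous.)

Track the smallest tail for each achievable length (strict):
4 → extends → [4]
3 → replaces 4 → [3]
11 → extends → [3, 11]
5 → replaces 11 → [3, 5]
7 → extends → [3, 5, 7]
6 → replaces 7 → [3, 5, 6]
8 → extends → [3, 5, 6, 8]
9 → extends → [3, 5, 6, 8, 9]
10 → extends → [3, 5, 6, 8, 9, 10]
15 → extends → [3, 5, 6, 8, 9, 10, 15]
12 → replaces 15 → [3, 5, 6, 8, 9, 10, 12]
Seven tails, so the longest strictly increasing subsequence has length 7 (e.g. 4, 5, 7, 8, 9, 10, 15).

7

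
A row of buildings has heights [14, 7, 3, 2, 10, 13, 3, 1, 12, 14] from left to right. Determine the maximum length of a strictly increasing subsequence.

4

Let dp[i] be the length of the longest such subsequence ending at index i:
i:      1  2  3  4  5  6  7  8  9 10
a[i]:  14  7  3  2 10 13  3  1 12 14
dp:     1  1  1  1  2  3  2  1  3  4
Maximum dp value is 4.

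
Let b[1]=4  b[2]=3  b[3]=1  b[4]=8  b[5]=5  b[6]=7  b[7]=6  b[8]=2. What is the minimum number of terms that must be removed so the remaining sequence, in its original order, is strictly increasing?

5

Fewest deletions = n − (longest strictly increasing subsequence).
Patience tails:
4 → extends → [4]
3 → replaces 4 → [3]
1 → replaces 3 → [1]
8 → extends → [1, 8]
5 → replaces 8 → [1, 5]
7 → extends → [1, 5, 7]
6 → replaces 7 → [1, 5, 6]
2 → replaces 5 → [1, 2, 6]
Longest strictly increasing subsequence has length 3, so deletions = 8 − 3 = 5.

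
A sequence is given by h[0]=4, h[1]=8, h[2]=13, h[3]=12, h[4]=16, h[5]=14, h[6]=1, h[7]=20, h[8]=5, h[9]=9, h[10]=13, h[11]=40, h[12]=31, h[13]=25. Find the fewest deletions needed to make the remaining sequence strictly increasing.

8

Fewest deletions = n − (longest strictly increasing subsequence).
Patience tails:
4 → extends → [4]
8 → extends → [4, 8]
13 → extends → [4, 8, 13]
12 → replaces 13 → [4, 8, 12]
16 → extends → [4, 8, 12, 16]
14 → replaces 16 → [4, 8, 12, 14]
1 → replaces 4 → [1, 8, 12, 14]
20 → extends → [1, 8, 12, 14, 20]
5 → replaces 8 → [1, 5, 12, 14, 20]
9 → replaces 12 → [1, 5, 9, 14, 20]
13 → replaces 14 → [1, 5, 9, 13, 20]
40 → extends → [1, 5, 9, 13, 20, 40]
31 → replaces 40 → [1, 5, 9, 13, 20, 31]
25 → replaces 31 → [1, 5, 9, 13, 20, 25]
Longest strictly increasing subsequence has length 6, so deletions = 14 − 6 = 8.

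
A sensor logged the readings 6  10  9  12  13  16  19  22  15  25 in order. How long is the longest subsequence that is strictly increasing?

8

Let dp[i] be the length of the longest such subsequence ending at index i:
i:      1  2  3  4  5  6  7  8  9 10
a[i]:   6 10  9 12 13 16 19 22 15 25
dp:     1  2  2  3  4  5  6  7  5  8
Maximum dp value is 8.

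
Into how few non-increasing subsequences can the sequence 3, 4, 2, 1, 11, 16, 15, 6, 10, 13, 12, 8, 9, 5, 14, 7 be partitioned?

Place each on the leftmost legal pile:
3 → new pile 1 (tops now [3])
4 → new pile 2 (tops now [3, 4])
2 → pile 1 (tops now [2, 4])
1 → pile 1 (tops now [1, 4])
11 → new pile 3 (tops now [1, 4, 11])
16 → new pile 4 (tops now [1, 4, 11, 16])
15 → pile 4 (tops now [1, 4, 11, 15])
6 → pile 3 (tops now [1, 4, 6, 15])
10 → pile 4 (tops now [1, 4, 6, 10])
13 → new pile 5 (tops now [1, 4, 6, 10, 13])
12 → pile 5 (tops now [1, 4, 6, 10, 12])
8 → pile 4 (tops now [1, 4, 6, 8, 12])
9 → pile 5 (tops now [1, 4, 6, 8, 9])
5 → pile 3 (tops now [1, 4, 5, 8, 9])
14 → new pile 6 (tops now [1, 4, 5, 8, 9, 14])
7 → pile 4 (tops now [1, 4, 5, 7, 9, 14])
Six piles.

6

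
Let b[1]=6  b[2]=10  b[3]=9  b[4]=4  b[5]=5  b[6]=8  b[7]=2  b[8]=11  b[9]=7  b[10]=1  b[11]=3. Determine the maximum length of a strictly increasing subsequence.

Track the smallest tail for each achievable length (strict):
6 → extends → [6]
10 → extends → [6, 10]
9 → replaces 10 → [6, 9]
4 → replaces 6 → [4, 9]
5 → replaces 9 → [4, 5]
8 → extends → [4, 5, 8]
2 → replaces 4 → [2, 5, 8]
11 → extends → [2, 5, 8, 11]
7 → replaces 8 → [2, 5, 7, 11]
1 → replaces 2 → [1, 5, 7, 11]
3 → replaces 5 → [1, 3, 7, 11]
Four tails, so the longest strictly increasing subsequence has length 4 (e.g. 4, 5, 8, 11).

4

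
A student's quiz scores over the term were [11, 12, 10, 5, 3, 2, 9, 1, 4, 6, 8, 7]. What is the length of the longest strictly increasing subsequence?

Let dp[i] be the length of the longest such subsequence ending at index i:
i:      1  2  3  4  5  6  7  8  9 10 11 12
a[i]:  11 12 10  5  3  2  9  1  4  6  8  7
dp:     1  2  1  1  1  1  2  1  2  3  4  4
Maximum dp value is 4.

4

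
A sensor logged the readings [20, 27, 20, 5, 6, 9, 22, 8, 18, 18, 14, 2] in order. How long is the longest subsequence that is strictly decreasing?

5

Negate each value so 'decreasing' becomes 'increasing', then run patience tails on the negated sequence:
-20 → extends → [-20]
-27 → replaces -20 → [-27]
-20 → extends → [-27, -20]
-5 → extends → [-27, -20, -5]
-6 → replaces -5 → [-27, -20, -6]
-9 → replaces -6 → [-27, -20, -9]
-22 → replaces -20 → [-27, -22, -9]
-8 → extends → [-27, -22, -9, -8]
-18 → replaces -9 → [-27, -22, -18, -8]
-18 → already a tail → [-27, -22, -18, -8]
-14 → replaces -8 → [-27, -22, -18, -14]
-2 → extends → [-27, -22, -18, -14, -2]
Five tails, so the longest strictly decreasing subsequence of the original has length 5.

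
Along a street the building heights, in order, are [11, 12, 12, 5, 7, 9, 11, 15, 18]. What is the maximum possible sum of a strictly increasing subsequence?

65

Let S[i] be the best sum of a strictly increasing subsequence ending at i:
i:      1  2  3  4  5  6  7  8  9
a[i]:  11 12 12  5  7  9 11 15 18
S:     11 23 23  5 12 21 32 47 65
Maximum is 65 (e.g. 5 + 7 + 9 + 11 + 15 + 18).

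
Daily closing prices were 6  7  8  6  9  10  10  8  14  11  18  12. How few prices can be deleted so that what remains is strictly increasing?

5

Fewest deletions = n − (longest strictly increasing subsequence).
i:      1  2  3  4  5  6  7  8  9 10 11 12
a[i]:   6  7  8  6  9 10 10  8 14 11 18 12
dp:     1  2  3  1  4  5  5  3  6  6  7  7
max dp = 7, so deletions = 12 − 7 = 5.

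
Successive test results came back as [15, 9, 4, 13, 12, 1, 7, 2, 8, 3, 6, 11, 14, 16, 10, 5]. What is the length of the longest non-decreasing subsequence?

7

Track the smallest tail for each achievable length (allowing ties):
15 → extends → [15]
9 → replaces 15 → [9]
4 → replaces 9 → [4]
13 → extends → [4, 13]
12 → replaces 13 → [4, 12]
1 → replaces 4 → [1, 12]
7 → replaces 12 → [1, 7]
2 → replaces 7 → [1, 2]
8 → extends → [1, 2, 8]
3 → replaces 8 → [1, 2, 3]
6 → extends → [1, 2, 3, 6]
11 → extends → [1, 2, 3, 6, 11]
14 → extends → [1, 2, 3, 6, 11, 14]
16 → extends → [1, 2, 3, 6, 11, 14, 16]
10 → replaces 11 → [1, 2, 3, 6, 10, 14, 16]
5 → replaces 6 → [1, 2, 3, 5, 10, 14, 16]
Seven tails, so the longest non-decreasing subsequence has length 7 (e.g. 1, 2, 3, 6, 11, 14, 16).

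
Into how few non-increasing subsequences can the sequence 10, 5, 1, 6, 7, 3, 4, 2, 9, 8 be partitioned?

4

The minimum number of non-increasing subsequences covering a sequence equals the length of its longest strictly increasing subsequence.
LIS length is 4 (e.g. 5, 6, 7, 9), so 4 piles are needed.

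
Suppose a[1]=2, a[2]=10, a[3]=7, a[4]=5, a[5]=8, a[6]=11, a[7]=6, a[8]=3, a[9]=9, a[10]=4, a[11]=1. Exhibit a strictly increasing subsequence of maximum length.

Patience tails give the LIS length; then backtrack through the dp parents:
2 → extends → [2]
10 → extends → [2, 10]
7 → replaces 10 → [2, 7]
5 → replaces 7 → [2, 5]
8 → extends → [2, 5, 8]
11 → extends → [2, 5, 8, 11]
6 → replaces 8 → [2, 5, 6, 11]
3 → replaces 5 → [2, 3, 6, 11]
9 → replaces 11 → [2, 3, 6, 9]
4 → replaces 6 → [2, 3, 4, 9]
1 → replaces 2 → [1, 3, 4, 9]
Length 4; one witness is 2, 7, 8, 11.

2, 7, 8, 11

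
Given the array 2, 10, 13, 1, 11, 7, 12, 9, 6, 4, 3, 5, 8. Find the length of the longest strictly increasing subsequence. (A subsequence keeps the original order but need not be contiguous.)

Track the smallest tail for each achievable length (strict):
2 → extends → [2]
10 → extends → [2, 10]
13 → extends → [2, 10, 13]
1 → replaces 2 → [1, 10, 13]
11 → replaces 13 → [1, 10, 11]
7 → replaces 10 → [1, 7, 11]
12 → extends → [1, 7, 11, 12]
9 → replaces 11 → [1, 7, 9, 12]
6 → replaces 7 → [1, 6, 9, 12]
4 → replaces 6 → [1, 4, 9, 12]
3 → replaces 4 → [1, 3, 9, 12]
5 → replaces 9 → [1, 3, 5, 12]
8 → replaces 12 → [1, 3, 5, 8]
Four tails, so the longest strictly increasing subsequence has length 4 (e.g. 2, 10, 11, 12).

4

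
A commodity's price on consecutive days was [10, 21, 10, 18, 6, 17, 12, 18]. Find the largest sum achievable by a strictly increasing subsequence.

45

Let S[i] be the best sum of a strictly increasing subsequence ending at i:
i:      1  2  3  4  5  6  7  8
a[i]:  10 21 10 18  6 17 12 18
S:     10 31 10 28  6 27 22 45
Maximum is 45 (e.g. 10 + 17 + 18).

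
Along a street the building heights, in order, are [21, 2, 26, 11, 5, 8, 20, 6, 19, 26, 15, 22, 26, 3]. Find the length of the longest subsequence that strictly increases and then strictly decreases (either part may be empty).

7

inc[i] = longest strictly increasing subsequence ending at i; dec[i] = longest strictly decreasing subsequence starting at i:
i:      1  2  3  4  5  6  7  8  9 10 11 12 13 14
a[i]:  21  2 26 11  5  8 20  6 19 26 15 22 26  3
inc:    1  1  2  2  2  3  4  3  4  5  4  5  6  2
dec:    5  1  5  4  2  3  4  2  3  3  2  2  2  1
Best peak at i=7 (value 20): inc=4, dec=4, length 4+4−1 = 7.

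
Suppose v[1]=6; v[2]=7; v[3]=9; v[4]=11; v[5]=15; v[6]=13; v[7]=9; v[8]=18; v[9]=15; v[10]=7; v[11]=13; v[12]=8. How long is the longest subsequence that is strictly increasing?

Track the smallest tail for each achievable length (strict):
6 → extends → [6]
7 → extends → [6, 7]
9 → extends → [6, 7, 9]
11 → extends → [6, 7, 9, 11]
15 → extends → [6, 7, 9, 11, 15]
13 → replaces 15 → [6, 7, 9, 11, 13]
9 → already a tail → [6, 7, 9, 11, 13]
18 → extends → [6, 7, 9, 11, 13, 18]
15 → replaces 18 → [6, 7, 9, 11, 13, 15]
7 → already a tail → [6, 7, 9, 11, 13, 15]
13 → already a tail → [6, 7, 9, 11, 13, 15]
8 → replaces 9 → [6, 7, 8, 11, 13, 15]
Six tails, so the longest strictly increasing subsequence has length 6 (e.g. 6, 7, 9, 11, 15, 18).

6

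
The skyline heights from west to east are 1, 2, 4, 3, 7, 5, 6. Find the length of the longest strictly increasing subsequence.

5

Track the smallest tail for each achievable length (strict):
1 → extends → [1]
2 → extends → [1, 2]
4 → extends → [1, 2, 4]
3 → replaces 4 → [1, 2, 3]
7 → extends → [1, 2, 3, 7]
5 → replaces 7 → [1, 2, 3, 5]
6 → extends → [1, 2, 3, 5, 6]
Five tails, so the longest strictly increasing subsequence has length 5 (e.g. 1, 2, 4, 5, 6).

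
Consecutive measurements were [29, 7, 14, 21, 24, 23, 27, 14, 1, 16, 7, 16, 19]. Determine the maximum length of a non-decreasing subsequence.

6

Let dp[i] be the length of the longest such subsequence ending at index i:
i:      1  2  3  4  5  6  7  8  9 10 11 12 13
a[i]:  29  7 14 21 24 23 27 14  1 16  7 16 19
dp:     1  1  2  3  4  4  5  3  1  4  2  5  6
Maximum dp value is 6.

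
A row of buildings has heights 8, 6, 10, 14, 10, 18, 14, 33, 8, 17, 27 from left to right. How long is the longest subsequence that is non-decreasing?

6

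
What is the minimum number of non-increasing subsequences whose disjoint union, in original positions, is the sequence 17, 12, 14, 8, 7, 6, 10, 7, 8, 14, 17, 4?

Place each on the leftmost legal pile:
17 → new pile 1 (tops now [17])
12 → pile 1 (tops now [12])
14 → new pile 2 (tops now [12, 14])
8 → pile 1 (tops now [8, 14])
7 → pile 1 (tops now [7, 14])
6 → pile 1 (tops now [6, 14])
10 → pile 2 (tops now [6, 10])
7 → pile 2 (tops now [6, 7])
8 → new pile 3 (tops now [6, 7, 8])
14 → new pile 4 (tops now [6, 7, 8, 14])
17 → new pile 5 (tops now [6, 7, 8, 14, 17])
4 → pile 1 (tops now [4, 7, 8, 14, 17])
Five piles.

5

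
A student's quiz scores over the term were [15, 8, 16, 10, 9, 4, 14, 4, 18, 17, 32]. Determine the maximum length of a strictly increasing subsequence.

5

Track the smallest tail for each achievable length (strict):
15 → extends → [15]
8 → replaces 15 → [8]
16 → extends → [8, 16]
10 → replaces 16 → [8, 10]
9 → replaces 10 → [8, 9]
4 → replaces 8 → [4, 9]
14 → extends → [4, 9, 14]
4 → already a tail → [4, 9, 14]
18 → extends → [4, 9, 14, 18]
17 → replaces 18 → [4, 9, 14, 17]
32 → extends → [4, 9, 14, 17, 32]
Five tails, so the longest strictly increasing subsequence has length 5 (e.g. 8, 10, 14, 18, 32).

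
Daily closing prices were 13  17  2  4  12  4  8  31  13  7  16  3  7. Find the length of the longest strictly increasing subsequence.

5

Track the smallest tail for each achievable length (strict):
13 → extends → [13]
17 → extends → [13, 17]
2 → replaces 13 → [2, 17]
4 → replaces 17 → [2, 4]
12 → extends → [2, 4, 12]
4 → already a tail → [2, 4, 12]
8 → replaces 12 → [2, 4, 8]
31 → extends → [2, 4, 8, 31]
13 → replaces 31 → [2, 4, 8, 13]
7 → replaces 8 → [2, 4, 7, 13]
16 → extends → [2, 4, 7, 13, 16]
3 → replaces 4 → [2, 3, 7, 13, 16]
7 → already a tail → [2, 3, 7, 13, 16]
Five tails, so the longest strictly increasing subsequence has length 5 (e.g. 2, 4, 12, 13, 16).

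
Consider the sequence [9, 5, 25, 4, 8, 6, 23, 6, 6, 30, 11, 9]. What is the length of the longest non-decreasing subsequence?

5

Track the smallest tail for each achievable length (allowing ties):
9 → extends → [9]
5 → replaces 9 → [5]
25 → extends → [5, 25]
4 → replaces 5 → [4, 25]
8 → replaces 25 → [4, 8]
6 → replaces 8 → [4, 6]
23 → extends → [4, 6, 23]
6 → replaces 23 → [4, 6, 6]
6 → extends → [4, 6, 6, 6]
30 → extends → [4, 6, 6, 6, 30]
11 → replaces 30 → [4, 6, 6, 6, 11]
9 → replaces 11 → [4, 6, 6, 6, 9]
Five tails, so the longest non-decreasing subsequence has length 5 (e.g. 5, 6, 6, 6, 30).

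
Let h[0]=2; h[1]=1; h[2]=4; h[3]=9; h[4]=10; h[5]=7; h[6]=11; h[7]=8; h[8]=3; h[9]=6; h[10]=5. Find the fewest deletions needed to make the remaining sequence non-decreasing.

6

Fewest deletions = n − (longest non-decreasing subsequence).
Patience tails:
2 → extends → [2]
1 → replaces 2 → [1]
4 → extends → [1, 4]
9 → extends → [1, 4, 9]
10 → extends → [1, 4, 9, 10]
7 → replaces 9 → [1, 4, 7, 10]
11 → extends → [1, 4, 7, 10, 11]
8 → replaces 10 → [1, 4, 7, 8, 11]
3 → replaces 4 → [1, 3, 7, 8, 11]
6 → replaces 7 → [1, 3, 6, 8, 11]
5 → replaces 6 → [1, 3, 5, 8, 11]
Longest non-decreasing subsequence has length 5, so deletions = 11 − 5 = 6.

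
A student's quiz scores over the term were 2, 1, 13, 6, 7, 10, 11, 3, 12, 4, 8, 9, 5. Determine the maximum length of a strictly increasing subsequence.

6

Track the smallest tail for each achievable length (strict):
2 → extends → [2]
1 → replaces 2 → [1]
13 → extends → [1, 13]
6 → replaces 13 → [1, 6]
7 → extends → [1, 6, 7]
10 → extends → [1, 6, 7, 10]
11 → extends → [1, 6, 7, 10, 11]
3 → replaces 6 → [1, 3, 7, 10, 11]
12 → extends → [1, 3, 7, 10, 11, 12]
4 → replaces 7 → [1, 3, 4, 10, 11, 12]
8 → replaces 10 → [1, 3, 4, 8, 11, 12]
9 → replaces 11 → [1, 3, 4, 8, 9, 12]
5 → replaces 8 → [1, 3, 4, 5, 9, 12]
Six tails, so the longest strictly increasing subsequence has length 6 (e.g. 2, 6, 7, 10, 11, 12).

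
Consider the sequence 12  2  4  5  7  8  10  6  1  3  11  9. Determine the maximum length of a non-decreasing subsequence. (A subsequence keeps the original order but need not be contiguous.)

7

Track the smallest tail for each achievable length (allowing ties):
12 → extends → [12]
2 → replaces 12 → [2]
4 → extends → [2, 4]
5 → extends → [2, 4, 5]
7 → extends → [2, 4, 5, 7]
8 → extends → [2, 4, 5, 7, 8]
10 → extends → [2, 4, 5, 7, 8, 10]
6 → replaces 7 → [2, 4, 5, 6, 8, 10]
1 → replaces 2 → [1, 4, 5, 6, 8, 10]
3 → replaces 4 → [1, 3, 5, 6, 8, 10]
11 → extends → [1, 3, 5, 6, 8, 10, 11]
9 → replaces 10 → [1, 3, 5, 6, 8, 9, 11]
Seven tails, so the longest non-decreasing subsequence has length 7 (e.g. 2, 4, 5, 7, 8, 10, 11).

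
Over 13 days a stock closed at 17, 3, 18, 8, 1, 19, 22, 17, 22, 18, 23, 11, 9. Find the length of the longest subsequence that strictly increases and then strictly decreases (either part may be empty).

7

inc[i] = longest strictly increasing subsequence ending at i; dec[i] = longest strictly decreasing subsequence starting at i:
i:      1  2  3  4  5  6  7  8  9 10 11 12 13
a[i]:  17  3 18  8  1 19 22 17 22 18 23 11  9
inc:    1  1  2  2  1  3  4  3  4  4  5  3  3
dec:    3  2  4  2  1  4  4  3  4  3  3  2  1
Best peak at i=7 (value 22): inc=4, dec=4, length 4+4−1 = 7.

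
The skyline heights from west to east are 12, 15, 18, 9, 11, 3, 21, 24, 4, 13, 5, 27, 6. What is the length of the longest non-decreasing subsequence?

6

Let dp[i] be the length of the longest such subsequence ending at index i:
i:      1  2  3  4  5  6  7  8  9 10 11 12 13
a[i]:  12 15 18  9 11  3 21 24  4 13  5 27  6
dp:     1  2  3  1  2  1  4  5  2  3  3  6  4
Maximum dp value is 6.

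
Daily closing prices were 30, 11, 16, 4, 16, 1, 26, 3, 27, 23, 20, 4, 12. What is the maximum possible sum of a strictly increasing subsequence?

Let S[i] be the best sum of a strictly increasing subsequence ending at i:
i:      1  2  3  4  5  6  7  8  9 10 11 12 13
a[i]:  30 11 16  4 16  1 26  3 27 23 20  4 12
S:     30 11 27  4 27  1 53  4 80 50 47  8 23
Maximum is 80 (e.g. 11 + 16 + 26 + 27).

80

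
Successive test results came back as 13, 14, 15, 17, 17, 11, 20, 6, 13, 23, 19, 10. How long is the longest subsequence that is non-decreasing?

Track the smallest tail for each achievable length (allowing ties):
13 → extends → [13]
14 → extends → [13, 14]
15 → extends → [13, 14, 15]
17 → extends → [13, 14, 15, 17]
17 → extends → [13, 14, 15, 17, 17]
11 → replaces 13 → [11, 14, 15, 17, 17]
20 → extends → [11, 14, 15, 17, 17, 20]
6 → replaces 11 → [6, 14, 15, 17, 17, 20]
13 → replaces 14 → [6, 13, 15, 17, 17, 20]
23 → extends → [6, 13, 15, 17, 17, 20, 23]
19 → replaces 20 → [6, 13, 15, 17, 17, 19, 23]
10 → replaces 13 → [6, 10, 15, 17, 17, 19, 23]
Seven tails, so the longest non-decreasing subsequence has length 7 (e.g. 13, 14, 15, 17, 17, 20, 23).

7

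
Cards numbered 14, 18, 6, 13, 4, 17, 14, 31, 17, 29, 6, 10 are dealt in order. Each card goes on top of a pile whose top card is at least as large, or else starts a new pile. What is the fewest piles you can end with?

Place each on the leftmost legal pile:
14 → new pile 1 (tops now [14])
18 → new pile 2 (tops now [14, 18])
6 → pile 1 (tops now [6, 18])
13 → pile 2 (tops now [6, 13])
4 → pile 1 (tops now [4, 13])
17 → new pile 3 (tops now [4, 13, 17])
14 → pile 3 (tops now [4, 13, 14])
31 → new pile 4 (tops now [4, 13, 14, 31])
17 → pile 4 (tops now [4, 13, 14, 17])
29 → new pile 5 (tops now [4, 13, 14, 17, 29])
6 → pile 2 (tops now [4, 6, 14, 17, 29])
10 → pile 3 (tops now [4, 6, 10, 17, 29])
Five piles.

5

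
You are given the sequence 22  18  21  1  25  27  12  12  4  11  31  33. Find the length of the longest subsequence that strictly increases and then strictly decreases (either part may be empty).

inc[i] = longest strictly increasing subsequence ending at i; dec[i] = longest strictly decreasing subsequence starting at i:
i:      1  2  3  4  5  6  7  8  9 10 11 12
a[i]:  22 18 21  1 25 27 12 12  4 11 31 33
inc:    1  1  2  1  3  4  2  2  2  3  5  6
dec:    4  3  3  1  3  3  2  2  1  1  1  1
Best peak at i=6 (value 27): inc=4, dec=3, length 4+3−1 = 6.

6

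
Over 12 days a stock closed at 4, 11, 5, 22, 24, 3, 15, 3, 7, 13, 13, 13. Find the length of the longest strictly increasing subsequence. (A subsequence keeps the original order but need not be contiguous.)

Track the smallest tail for each achievable length (strict):
4 → extends → [4]
11 → extends → [4, 11]
5 → replaces 11 → [4, 5]
22 → extends → [4, 5, 22]
24 → extends → [4, 5, 22, 24]
3 → replaces 4 → [3, 5, 22, 24]
15 → replaces 22 → [3, 5, 15, 24]
3 → already a tail → [3, 5, 15, 24]
7 → replaces 15 → [3, 5, 7, 24]
13 → replaces 24 → [3, 5, 7, 13]
13 → already a tail → [3, 5, 7, 13]
13 → already a tail → [3, 5, 7, 13]
Four tails, so the longest strictly increasing subsequence has length 4 (e.g. 4, 11, 22, 24).

4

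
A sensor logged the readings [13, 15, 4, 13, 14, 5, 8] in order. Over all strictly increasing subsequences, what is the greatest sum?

Let S[i] be the best sum of a strictly increasing subsequence ending at i:
i:      1  2  3  4  5  6  7
a[i]:  13 15  4 13 14  5  8
S:     13 28  4 17 31  9 17
Maximum is 31 (e.g. 4 + 13 + 14).

31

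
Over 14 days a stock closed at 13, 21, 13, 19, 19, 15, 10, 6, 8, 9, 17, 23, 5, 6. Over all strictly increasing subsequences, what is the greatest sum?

Let S[i] be the best sum of a strictly increasing subsequence ending at i:
i:      1  2  3  4  5  6  7  8  9 10 11 12 13 14
a[i]:  13 21 13 19 19 15 10  6  8  9 17 23  5  6
S:     13 34 13 32 32 28 10  6 14 23 45 68  5 11
Maximum is 68 (e.g. 13 + 15 + 17 + 23).

68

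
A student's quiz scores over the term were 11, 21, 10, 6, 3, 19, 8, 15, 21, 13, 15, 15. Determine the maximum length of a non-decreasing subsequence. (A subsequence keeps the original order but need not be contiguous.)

Track the smallest tail for each achievable length (allowing ties):
11 → extends → [11]
21 → extends → [11, 21]
10 → replaces 11 → [10, 21]
6 → replaces 10 → [6, 21]
3 → replaces 6 → [3, 21]
19 → replaces 21 → [3, 19]
8 → replaces 19 → [3, 8]
15 → extends → [3, 8, 15]
21 → extends → [3, 8, 15, 21]
13 → replaces 15 → [3, 8, 13, 21]
15 → replaces 21 → [3, 8, 13, 15]
15 → extends → [3, 8, 13, 15, 15]
Five tails, so the longest non-decreasing subsequence has length 5 (e.g. 6, 8, 15, 15, 15).

5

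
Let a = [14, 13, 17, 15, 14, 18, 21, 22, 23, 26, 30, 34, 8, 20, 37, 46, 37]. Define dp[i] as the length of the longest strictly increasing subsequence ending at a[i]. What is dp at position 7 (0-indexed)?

dp[i] = 1 + max{dp[j] : j<i, a[j]<a[i]} (or 1 if no such j):
i:      0  1  2  3  4  5  6  7  8  9 10 11 12 13 14 15 16
a[i]:  14 13 17 15 14 18 21 22 23 26 30 34  8 20 37 46 37
dp:     1  1  2  2  2  3  4  5  6  7  8  9  1  4 10 11 10
At index 7 the value is 5.

5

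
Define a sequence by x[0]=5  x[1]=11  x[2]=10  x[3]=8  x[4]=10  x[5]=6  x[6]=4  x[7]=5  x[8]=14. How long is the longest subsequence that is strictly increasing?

4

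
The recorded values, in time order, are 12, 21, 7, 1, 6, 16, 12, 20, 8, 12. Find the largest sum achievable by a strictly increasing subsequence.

Let S[i] be the best sum of a strictly increasing subsequence ending at i:
i:      1  2  3  4  5  6  7  8  9 10
a[i]:  12 21  7  1  6 16 12 20  8 12
S:     12 33  7  1  7 28 19 48 15 27
Maximum is 48 (e.g. 12 + 16 + 20).

48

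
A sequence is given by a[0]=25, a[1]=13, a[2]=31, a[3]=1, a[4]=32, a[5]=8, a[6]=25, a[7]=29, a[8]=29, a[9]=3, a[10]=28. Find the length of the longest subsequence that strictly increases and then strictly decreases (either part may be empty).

5

inc[i] = longest strictly increasing subsequence ending at i; dec[i] = longest strictly decreasing subsequence starting at i:
i:      0  1  2  3  4  5  6  7  8  9 10
a[i]:  25 13 31  1 32  8 25 29 29  3 28
inc:    1  1  2  1  3  2  3  4  4  2  4
dec:    4  3  3  1  3  2  2  2  2  1  1
Best peak at i=4 (value 32): inc=3, dec=3, length 3+3−1 = 5.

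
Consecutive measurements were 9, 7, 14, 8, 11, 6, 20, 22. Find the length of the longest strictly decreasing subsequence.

3

Negate each value so 'decreasing' becomes 'increasing', then run patience tails on the negated sequence:
-9 → extends → [-9]
-7 → extends → [-9, -7]
-14 → replaces -9 → [-14, -7]
-8 → replaces -7 → [-14, -8]
-11 → replaces -8 → [-14, -11]
-6 → extends → [-14, -11, -6]
-20 → replaces -14 → [-20, -11, -6]
-22 → replaces -20 → [-22, -11, -6]
Three tails, so the longest strictly decreasing subsequence of the original has length 3.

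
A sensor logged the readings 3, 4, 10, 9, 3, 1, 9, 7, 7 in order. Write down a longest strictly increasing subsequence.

3, 4, 10

Patience tails give the LIS length; then backtrack through the dp parents:
3 → extends → [3]
4 → extends → [3, 4]
10 → extends → [3, 4, 10]
9 → replaces 10 → [3, 4, 9]
3 → already a tail → [3, 4, 9]
1 → replaces 3 → [1, 4, 9]
9 → already a tail → [1, 4, 9]
7 → replaces 9 → [1, 4, 7]
7 → already a tail → [1, 4, 7]
Length 3; one witness is 3, 4, 10.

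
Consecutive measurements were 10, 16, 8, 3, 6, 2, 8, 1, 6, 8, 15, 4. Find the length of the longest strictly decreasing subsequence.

Negate each value so 'decreasing' becomes 'increasing', then run patience tails on the negated sequence:
-10 → extends → [-10]
-16 → replaces -10 → [-16]
-8 → extends → [-16, -8]
-3 → extends → [-16, -8, -3]
-6 → replaces -3 → [-16, -8, -6]
-2 → extends → [-16, -8, -6, -2]
-8 → already a tail → [-16, -8, -6, -2]
-1 → extends → [-16, -8, -6, -2, -1]
-6 → already a tail → [-16, -8, -6, -2, -1]
-8 → already a tail → [-16, -8, -6, -2, -1]
-15 → replaces -8 → [-16, -15, -6, -2, -1]
-4 → replaces -2 → [-16, -15, -6, -4, -1]
Five tails, so the longest strictly decreasing subsequence of the original has length 5.

5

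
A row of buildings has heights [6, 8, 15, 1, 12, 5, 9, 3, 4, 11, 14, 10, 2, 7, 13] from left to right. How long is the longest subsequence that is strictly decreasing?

5

Negate each value so 'decreasing' becomes 'increasing', then run patience tails on the negated sequence:
-6 → extends → [-6]
-8 → replaces -6 → [-8]
-15 → replaces -8 → [-15]
-1 → extends → [-15, -1]
-12 → replaces -1 → [-15, -12]
-5 → extends → [-15, -12, -5]
-9 → replaces -5 → [-15, -12, -9]
-3 → extends → [-15, -12, -9, -3]
-4 → replaces -3 → [-15, -12, -9, -4]
-11 → replaces -9 → [-15, -12, -11, -4]
-14 → replaces -12 → [-15, -14, -11, -4]
-10 → replaces -4 → [-15, -14, -11, -10]
-2 → extends → [-15, -14, -11, -10, -2]
-7 → replaces -2 → [-15, -14, -11, -10, -7]
-13 → replaces -11 → [-15, -14, -13, -10, -7]
Five tails, so the longest strictly decreasing subsequence of the original has length 5.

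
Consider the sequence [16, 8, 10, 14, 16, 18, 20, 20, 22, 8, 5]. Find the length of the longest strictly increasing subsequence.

7

Track the smallest tail for each achievable length (strict):
16 → extends → [16]
8 → replaces 16 → [8]
10 → extends → [8, 10]
14 → extends → [8, 10, 14]
16 → extends → [8, 10, 14, 16]
18 → extends → [8, 10, 14, 16, 18]
20 → extends → [8, 10, 14, 16, 18, 20]
20 → already a tail → [8, 10, 14, 16, 18, 20]
22 → extends → [8, 10, 14, 16, 18, 20, 22]
8 → already a tail → [8, 10, 14, 16, 18, 20, 22]
5 → replaces 8 → [5, 10, 14, 16, 18, 20, 22]
Seven tails, so the longest strictly increasing subsequence has length 7 (e.g. 8, 10, 14, 16, 18, 20, 22).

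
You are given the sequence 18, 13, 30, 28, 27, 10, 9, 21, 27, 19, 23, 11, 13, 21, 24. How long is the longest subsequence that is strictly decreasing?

Negate each value so 'decreasing' becomes 'increasing', then run patience tails on the negated sequence:
-18 → extends → [-18]
-13 → extends → [-18, -13]
-30 → replaces -18 → [-30, -13]
-28 → replaces -13 → [-30, -28]
-27 → extends → [-30, -28, -27]
-10 → extends → [-30, -28, -27, -10]
-9 → extends → [-30, -28, -27, -10, -9]
-21 → replaces -10 → [-30, -28, -27, -21, -9]
-27 → already a tail → [-30, -28, -27, -21, -9]
-19 → replaces -9 → [-30, -28, -27, -21, -19]
-23 → replaces -21 → [-30, -28, -27, -23, -19]
-11 → extends → [-30, -28, -27, -23, -19, -11]
-13 → replaces -11 → [-30, -28, -27, -23, -19, -13]
-21 → replaces -19 → [-30, -28, -27, -23, -21, -13]
-24 → replaces -23 → [-30, -28, -27, -24, -21, -13]
Six tails, so the longest strictly decreasing subsequence of the original has length 6.

6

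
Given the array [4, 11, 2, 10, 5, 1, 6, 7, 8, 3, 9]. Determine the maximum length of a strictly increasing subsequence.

6

Track the smallest tail for each achievable length (strict):
4 → extends → [4]
11 → extends → [4, 11]
2 → replaces 4 → [2, 11]
10 → replaces 11 → [2, 10]
5 → replaces 10 → [2, 5]
1 → replaces 2 → [1, 5]
6 → extends → [1, 5, 6]
7 → extends → [1, 5, 6, 7]
8 → extends → [1, 5, 6, 7, 8]
3 → replaces 5 → [1, 3, 6, 7, 8]
9 → extends → [1, 3, 6, 7, 8, 9]
Six tails, so the longest strictly increasing subsequence has length 6 (e.g. 4, 5, 6, 7, 8, 9).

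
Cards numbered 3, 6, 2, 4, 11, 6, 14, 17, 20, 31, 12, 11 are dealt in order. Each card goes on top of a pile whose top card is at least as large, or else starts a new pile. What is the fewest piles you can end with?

The minimum number of non-increasing subsequences covering a sequence equals the length of its longest strictly increasing subsequence.
LIS length is 7 (e.g. 3, 6, 11, 14, 17, 20, 31), so 7 piles are needed.

7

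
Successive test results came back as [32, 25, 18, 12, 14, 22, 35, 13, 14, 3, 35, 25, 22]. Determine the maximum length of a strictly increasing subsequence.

4

Let dp[i] be the length of the longest such subsequence ending at index i:
i:      1  2  3  4  5  6  7  8  9 10 11 12 13
a[i]:  32 25 18 12 14 22 35 13 14  3 35 25 22
dp:     1  1  1  1  2  3  4  2  3  1  4  4  4
Maximum dp value is 4.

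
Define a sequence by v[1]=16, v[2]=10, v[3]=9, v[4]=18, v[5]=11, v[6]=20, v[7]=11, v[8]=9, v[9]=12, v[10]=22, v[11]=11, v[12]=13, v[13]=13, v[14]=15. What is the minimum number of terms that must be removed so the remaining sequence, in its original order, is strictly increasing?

9

Fewest deletions = n − (longest strictly increasing subsequence).
i:      1  2  3  4  5  6  7  8  9 10 11 12 13 14
v[i]:  16 10  9 18 11 20 11  9 12 22 11 13 13 15
dp:     1  1  1  2  2  3  2  1  3  4  2  4  4  5
max dp = 5, so deletions = 14 − 5 = 9.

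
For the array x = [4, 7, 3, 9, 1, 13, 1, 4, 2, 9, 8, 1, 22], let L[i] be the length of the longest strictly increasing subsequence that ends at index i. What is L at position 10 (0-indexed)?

dp[i] = 1 + max{dp[j] : j<i, x[j]<x[i]} (or 1 if no such j):
i:      0  1  2  3  4  5  6  7  8  9 10 11 12
x[i]:   4  7  3  9  1 13  1  4  2  9  8  1 22
dp:     1  2  1  3  1  4  1  2  2  3  3  1  5
At index 10 the value is 3.

3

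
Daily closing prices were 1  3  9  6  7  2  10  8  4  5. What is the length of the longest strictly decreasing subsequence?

Let dp[i] be the longest strictly decreasing subsequence ending at i:
i:      1  2  3  4  5  6  7  8  9 10
a[i]:   1  3  9  6  7  2 10  8  4  5
dp:     1  1  1  2  2  3  1  2  3  3
Maximum is 3.

3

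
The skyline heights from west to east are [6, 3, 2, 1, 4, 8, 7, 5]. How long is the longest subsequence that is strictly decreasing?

4

Negate each value so 'decreasing' becomes 'increasing', then run patience tails on the negated sequence:
-6 → extends → [-6]
-3 → extends → [-6, -3]
-2 → extends → [-6, -3, -2]
-1 → extends → [-6, -3, -2, -1]
-4 → replaces -3 → [-6, -4, -2, -1]
-8 → replaces -6 → [-8, -4, -2, -1]
-7 → replaces -4 → [-8, -7, -2, -1]
-5 → replaces -2 → [-8, -7, -5, -1]
Four tails, so the longest strictly decreasing subsequence of the original has length 4.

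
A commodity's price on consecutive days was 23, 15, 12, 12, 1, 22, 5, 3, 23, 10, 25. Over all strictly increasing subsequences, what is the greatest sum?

85

Let S[i] be the best sum of a strictly increasing subsequence ending at i:
i:      1  2  3  4  5  6  7  8  9 10 11
a[i]:  23 15 12 12  1 22  5  3 23 10 25
S:     23 15 12 12  1 37  6  4 60 16 85
Maximum is 85 (e.g. 15 + 22 + 23 + 25).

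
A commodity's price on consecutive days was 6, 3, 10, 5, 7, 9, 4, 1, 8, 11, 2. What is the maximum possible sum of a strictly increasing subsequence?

35

Let S[i] be the best sum of a strictly increasing subsequence ending at i:
i:      1  2  3  4  5  6  7  8  9 10 11
a[i]:   6  3 10  5  7  9  4  1  8 11  2
S:      6  3 16  8 15 24  7  1 23 35  3
Maximum is 35 (e.g. 3 + 5 + 7 + 9 + 11).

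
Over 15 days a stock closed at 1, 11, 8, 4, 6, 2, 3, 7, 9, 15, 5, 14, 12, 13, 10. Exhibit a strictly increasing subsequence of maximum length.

1, 4, 6, 7, 9, 12, 13

Patience tails give the LIS length; then backtrack through the dp parents:
1 → extends → [1]
11 → extends → [1, 11]
8 → replaces 11 → [1, 8]
4 → replaces 8 → [1, 4]
6 → extends → [1, 4, 6]
2 → replaces 4 → [1, 2, 6]
3 → replaces 6 → [1, 2, 3]
7 → extends → [1, 2, 3, 7]
9 → extends → [1, 2, 3, 7, 9]
15 → extends → [1, 2, 3, 7, 9, 15]
5 → replaces 7 → [1, 2, 3, 5, 9, 15]
14 → replaces 15 → [1, 2, 3, 5, 9, 14]
12 → replaces 14 → [1, 2, 3, 5, 9, 12]
13 → extends → [1, 2, 3, 5, 9, 12, 13]
10 → replaces 12 → [1, 2, 3, 5, 9, 10, 13]
Length 7; one witness is 1, 4, 6, 7, 9, 12, 13.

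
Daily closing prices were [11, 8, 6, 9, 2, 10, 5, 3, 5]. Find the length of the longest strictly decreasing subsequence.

5

Let dp[i] be the longest strictly decreasing subsequence ending at i:
i:      1  2  3  4  5  6  7  8  9
a[i]:  11  8  6  9  2 10  5  3  5
dp:     1  2  3  2  4  2  4  5  4
Maximum is 5.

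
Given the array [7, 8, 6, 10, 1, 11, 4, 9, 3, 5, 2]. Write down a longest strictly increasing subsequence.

Patience tails give the LIS length; then backtrack through the dp parents:
7 → extends → [7]
8 → extends → [7, 8]
6 → replaces 7 → [6, 8]
10 → extends → [6, 8, 10]
1 → replaces 6 → [1, 8, 10]
11 → extends → [1, 8, 10, 11]
4 → replaces 8 → [1, 4, 10, 11]
9 → replaces 10 → [1, 4, 9, 11]
3 → replaces 4 → [1, 3, 9, 11]
5 → replaces 9 → [1, 3, 5, 11]
2 → replaces 3 → [1, 2, 5, 11]
Length 4; one witness is 7, 8, 10, 11.

7, 8, 10, 11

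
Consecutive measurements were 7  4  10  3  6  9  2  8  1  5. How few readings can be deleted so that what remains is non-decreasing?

7

Fewest deletions = n − (longest non-decreasing subsequence).
Patience tails:
7 → extends → [7]
4 → replaces 7 → [4]
10 → extends → [4, 10]
3 → replaces 4 → [3, 10]
6 → replaces 10 → [3, 6]
9 → extends → [3, 6, 9]
2 → replaces 3 → [2, 6, 9]
8 → replaces 9 → [2, 6, 8]
1 → replaces 2 → [1, 6, 8]
5 → replaces 6 → [1, 5, 8]
Longest non-decreasing subsequence has length 3, so deletions = 10 − 3 = 7.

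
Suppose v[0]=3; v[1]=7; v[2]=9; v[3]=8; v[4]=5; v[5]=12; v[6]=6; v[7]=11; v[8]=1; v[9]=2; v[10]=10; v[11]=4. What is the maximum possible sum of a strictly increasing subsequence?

31

Let S[i] be the best sum of a strictly increasing subsequence ending at i:
i:      0  1  2  3  4  5  6  7  8  9 10 11
v[i]:   3  7  9  8  5 12  6 11  1  2 10  4
S:      3 10 19 18  8 31 14 30  1  3 29  7
Maximum is 31 (e.g. 3 + 7 + 9 + 12).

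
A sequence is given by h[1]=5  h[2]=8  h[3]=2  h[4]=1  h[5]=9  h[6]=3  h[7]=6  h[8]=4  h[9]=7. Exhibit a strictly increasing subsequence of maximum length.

2, 3, 6, 7

Patience tails give the LIS length; then backtrack through the dp parents:
5 → extends → [5]
8 → extends → [5, 8]
2 → replaces 5 → [2, 8]
1 → replaces 2 → [1, 8]
9 → extends → [1, 8, 9]
3 → replaces 8 → [1, 3, 9]
6 → replaces 9 → [1, 3, 6]
4 → replaces 6 → [1, 3, 4]
7 → extends → [1, 3, 4, 7]
Length 4; one witness is 2, 3, 6, 7.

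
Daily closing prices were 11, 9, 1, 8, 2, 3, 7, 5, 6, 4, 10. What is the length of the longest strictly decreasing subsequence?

6

Negate each value so 'decreasing' becomes 'increasing', then run patience tails on the negated sequence:
-11 → extends → [-11]
-9 → extends → [-11, -9]
-1 → extends → [-11, -9, -1]
-8 → replaces -1 → [-11, -9, -8]
-2 → extends → [-11, -9, -8, -2]
-3 → replaces -2 → [-11, -9, -8, -3]
-7 → replaces -3 → [-11, -9, -8, -7]
-5 → extends → [-11, -9, -8, -7, -5]
-6 → replaces -5 → [-11, -9, -8, -7, -6]
-4 → extends → [-11, -9, -8, -7, -6, -4]
-10 → replaces -9 → [-11, -10, -8, -7, -6, -4]
Six tails, so the longest strictly decreasing subsequence of the original has length 6.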